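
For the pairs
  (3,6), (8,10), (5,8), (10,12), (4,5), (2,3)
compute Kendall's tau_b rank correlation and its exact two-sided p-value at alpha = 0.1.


Step 1: Enumerate the 15 unordered pairs (i,j) with i<j and classify each by sign(x_j-x_i) * sign(y_j-y_i).
  (1,2):dx=+5,dy=+4->C; (1,3):dx=+2,dy=+2->C; (1,4):dx=+7,dy=+6->C; (1,5):dx=+1,dy=-1->D
  (1,6):dx=-1,dy=-3->C; (2,3):dx=-3,dy=-2->C; (2,4):dx=+2,dy=+2->C; (2,5):dx=-4,dy=-5->C
  (2,6):dx=-6,dy=-7->C; (3,4):dx=+5,dy=+4->C; (3,5):dx=-1,dy=-3->C; (3,6):dx=-3,dy=-5->C
  (4,5):dx=-6,dy=-7->C; (4,6):dx=-8,dy=-9->C; (5,6):dx=-2,dy=-2->C
Step 2: C = 14, D = 1, total pairs = 15.
Step 3: tau = (C - D)/(n(n-1)/2) = (14 - 1)/15 = 0.866667.
Step 4: Exact two-sided p-value (enumerate n! = 720 permutations of y under H0): p = 0.016667.
Step 5: alpha = 0.1. reject H0.

tau_b = 0.8667 (C=14, D=1), p = 0.016667, reject H0.


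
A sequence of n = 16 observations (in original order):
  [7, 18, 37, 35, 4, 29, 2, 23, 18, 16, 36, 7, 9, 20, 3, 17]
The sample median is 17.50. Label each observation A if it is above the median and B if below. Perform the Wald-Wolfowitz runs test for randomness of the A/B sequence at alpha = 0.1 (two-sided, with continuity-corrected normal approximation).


Step 1: Compute median = 17.50; label A = above, B = below.
Labels in order: BAAABABAABABBABB  (n_A = 8, n_B = 8)
Step 2: Count runs R = 11.
Step 3: Under H0 (random ordering), E[R] = 2*n_A*n_B/(n_A+n_B) + 1 = 2*8*8/16 + 1 = 9.0000.
        Var[R] = 2*n_A*n_B*(2*n_A*n_B - n_A - n_B) / ((n_A+n_B)^2 * (n_A+n_B-1)) = 14336/3840 = 3.7333.
        SD[R] = 1.9322.
Step 4: Continuity-corrected z = (R - 0.5 - E[R]) / SD[R] = (11 - 0.5 - 9.0000) / 1.9322 = 0.7763.
Step 5: Two-sided p-value via normal approximation = 2*(1 - Phi(|z|)) = 0.437558.
Step 6: alpha = 0.1. fail to reject H0.

R = 11, z = 0.7763, p = 0.437558, fail to reject H0.


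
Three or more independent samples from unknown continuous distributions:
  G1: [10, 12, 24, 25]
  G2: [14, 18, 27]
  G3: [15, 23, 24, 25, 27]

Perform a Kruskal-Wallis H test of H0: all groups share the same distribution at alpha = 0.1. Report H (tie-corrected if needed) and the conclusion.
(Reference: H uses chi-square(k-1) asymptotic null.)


Step 1: Combine all N = 12 observations and assign midranks.
sorted (value, group, rank): (10,G1,1), (12,G1,2), (14,G2,3), (15,G3,4), (18,G2,5), (23,G3,6), (24,G1,7.5), (24,G3,7.5), (25,G1,9.5), (25,G3,9.5), (27,G2,11.5), (27,G3,11.5)
Step 2: Sum ranks within each group.
R_1 = 20 (n_1 = 4)
R_2 = 19.5 (n_2 = 3)
R_3 = 38.5 (n_3 = 5)
Step 3: H = 12/(N(N+1)) * sum(R_i^2/n_i) - 3(N+1)
     = 12/(12*13) * (20^2/4 + 19.5^2/3 + 38.5^2/5) - 3*13
     = 0.076923 * 523.2 - 39
     = 1.246154.
Step 4: Ties present; correction factor C = 1 - 18/(12^3 - 12) = 0.989510. Corrected H = 1.246154 / 0.989510 = 1.259364.
Step 5: Under H0, H ~ chi^2(2); p-value = 0.532761.
Step 6: alpha = 0.1. fail to reject H0.

H = 1.2594, df = 2, p = 0.532761, fail to reject H0.


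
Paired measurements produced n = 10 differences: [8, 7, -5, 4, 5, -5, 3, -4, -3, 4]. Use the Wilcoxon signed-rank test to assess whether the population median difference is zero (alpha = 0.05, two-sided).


Step 1: Drop any zero differences (none here) and take |d_i|.
|d| = [8, 7, 5, 4, 5, 5, 3, 4, 3, 4]
Step 2: Midrank |d_i| (ties get averaged ranks).
ranks: |8|->10, |7|->9, |5|->7, |4|->4, |5|->7, |5|->7, |3|->1.5, |4|->4, |3|->1.5, |4|->4
Step 3: Attach original signs; sum ranks with positive sign and with negative sign.
W+ = 10 + 9 + 4 + 7 + 1.5 + 4 = 35.5
W- = 7 + 7 + 4 + 1.5 = 19.5
(Check: W+ + W- = 55 should equal n(n+1)/2 = 55.)
Step 4: Test statistic W = min(W+, W-) = 19.5.
Step 5: Ties in |d|, so use the tie-corrected normal approximation.
        E[W] = n(n+1)/4 = 10*11/4 = 27.5.
        Tie groups: |d|=3 (t=2), |d|=4 (t=3), |d|=5 (t=3); sum(t^3 - t) = 54.
        Var[W] = n(n+1)(2n+1)/24 - sum(t^3-t)/48 = 2310/24 - 54/48 = 95.125.
        z = (W - E[W]) / sqrt(Var[W]) = (19.5 - 27.5) / 9.7532 = -0.8202.
        Two-sided p = 2*Phi(z) = 0.412077.
Step 6: alpha = 0.05. fail to reject H0.

W+ = 35.5, W- = 19.5, W = min = 19.5, p = 0.412077, fail to reject H0.


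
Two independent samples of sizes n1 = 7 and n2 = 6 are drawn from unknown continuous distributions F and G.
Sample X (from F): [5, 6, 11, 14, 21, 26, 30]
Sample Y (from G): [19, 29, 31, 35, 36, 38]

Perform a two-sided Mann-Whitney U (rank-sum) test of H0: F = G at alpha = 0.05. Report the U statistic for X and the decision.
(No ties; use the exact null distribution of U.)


Step 1: Combine and sort all 13 observations; assign midranks.
sorted (value, group): (5,X), (6,X), (11,X), (14,X), (19,Y), (21,X), (26,X), (29,Y), (30,X), (31,Y), (35,Y), (36,Y), (38,Y)
ranks: 5->1, 6->2, 11->3, 14->4, 19->5, 21->6, 26->7, 29->8, 30->9, 31->10, 35->11, 36->12, 38->13
Step 2: Rank sum for X: R1 = 1 + 2 + 3 + 4 + 6 + 7 + 9 = 32.
Step 3: U_X = R1 - n1(n1+1)/2 = 32 - 7*8/2 = 32 - 28 = 4.
       U_Y = n1*n2 - U_X = 42 - 4 = 38.
Step 4: No ties, so the exact null distribution of U (based on enumerating the C(13,7) = 1716 equally likely rank assignments) gives the two-sided p-value.
Step 5: p-value = 0.013986; compare to alpha = 0.05. reject H0.

U_X = 4, p = 0.013986, reject H0 at alpha = 0.05.


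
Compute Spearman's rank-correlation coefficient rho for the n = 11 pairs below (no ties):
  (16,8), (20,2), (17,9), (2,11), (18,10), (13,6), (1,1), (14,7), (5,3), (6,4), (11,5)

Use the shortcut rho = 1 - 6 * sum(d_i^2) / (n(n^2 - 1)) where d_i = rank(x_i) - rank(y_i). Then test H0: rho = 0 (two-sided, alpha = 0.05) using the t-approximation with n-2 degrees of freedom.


Step 1: Rank x and y separately (midranks; no ties here).
rank(x): 16->8, 20->11, 17->9, 2->2, 18->10, 13->6, 1->1, 14->7, 5->3, 6->4, 11->5
rank(y): 8->8, 2->2, 9->9, 11->11, 10->10, 6->6, 1->1, 7->7, 3->3, 4->4, 5->5
Step 2: d_i = R_x(i) - R_y(i); compute d_i^2.
  (8-8)^2=0, (11-2)^2=81, (9-9)^2=0, (2-11)^2=81, (10-10)^2=0, (6-6)^2=0, (1-1)^2=0, (7-7)^2=0, (3-3)^2=0, (4-4)^2=0, (5-5)^2=0
sum(d^2) = 162.
Step 3: rho = 1 - 6*162 / (11*(11^2 - 1)) = 1 - 972/1320 = 0.263636.
Step 4: Under H0, t = rho * sqrt((n-2)/(1-rho^2)) = 0.8199 ~ t(9).
Step 5: Two-sided p-value from the t-distribution with 9 df = 0.433441.
Step 6: alpha = 0.05. fail to reject H0.

rho = 0.2636, p = 0.433441, fail to reject H0 at alpha = 0.05.


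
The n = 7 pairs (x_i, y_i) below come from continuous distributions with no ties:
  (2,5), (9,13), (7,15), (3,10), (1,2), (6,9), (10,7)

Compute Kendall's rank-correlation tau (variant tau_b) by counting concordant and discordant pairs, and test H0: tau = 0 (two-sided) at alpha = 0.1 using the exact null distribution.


Step 1: Enumerate the 21 unordered pairs (i,j) with i<j and classify each by sign(x_j-x_i) * sign(y_j-y_i).
  (1,2):dx=+7,dy=+8->C; (1,3):dx=+5,dy=+10->C; (1,4):dx=+1,dy=+5->C; (1,5):dx=-1,dy=-3->C
  (1,6):dx=+4,dy=+4->C; (1,7):dx=+8,dy=+2->C; (2,3):dx=-2,dy=+2->D; (2,4):dx=-6,dy=-3->C
  (2,5):dx=-8,dy=-11->C; (2,6):dx=-3,dy=-4->C; (2,7):dx=+1,dy=-6->D; (3,4):dx=-4,dy=-5->C
  (3,5):dx=-6,dy=-13->C; (3,6):dx=-1,dy=-6->C; (3,7):dx=+3,dy=-8->D; (4,5):dx=-2,dy=-8->C
  (4,6):dx=+3,dy=-1->D; (4,7):dx=+7,dy=-3->D; (5,6):dx=+5,dy=+7->C; (5,7):dx=+9,dy=+5->C
  (6,7):dx=+4,dy=-2->D
Step 2: C = 15, D = 6, total pairs = 21.
Step 3: tau = (C - D)/(n(n-1)/2) = (15 - 6)/21 = 0.428571.
Step 4: Exact two-sided p-value (enumerate n! = 5040 permutations of y under H0): p = 0.238889.
Step 5: alpha = 0.1. fail to reject H0.

tau_b = 0.4286 (C=15, D=6), p = 0.238889, fail to reject H0.


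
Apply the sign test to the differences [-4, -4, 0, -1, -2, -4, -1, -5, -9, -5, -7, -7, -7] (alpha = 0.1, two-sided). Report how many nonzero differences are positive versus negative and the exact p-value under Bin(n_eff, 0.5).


Step 1: Discard zero differences. Original n = 13; n_eff = number of nonzero differences = 12.
Nonzero differences (with sign): -4, -4, -1, -2, -4, -1, -5, -9, -5, -7, -7, -7
Step 2: Count signs: positive = 0, negative = 12.
Step 3: Under H0: P(positive) = 0.5, so the number of positives S ~ Bin(12, 0.5).
Step 4: Two-sided exact p-value = sum of Bin(12,0.5) probabilities at or below the observed probability = 0.000488.
Step 5: alpha = 0.1. reject H0.

n_eff = 12, pos = 0, neg = 12, p = 0.000488, reject H0.


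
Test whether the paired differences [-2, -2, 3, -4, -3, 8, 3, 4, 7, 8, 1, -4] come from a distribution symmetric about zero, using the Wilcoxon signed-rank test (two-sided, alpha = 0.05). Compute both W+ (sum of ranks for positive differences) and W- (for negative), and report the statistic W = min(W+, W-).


Step 1: Drop any zero differences (none here) and take |d_i|.
|d| = [2, 2, 3, 4, 3, 8, 3, 4, 7, 8, 1, 4]
Step 2: Midrank |d_i| (ties get averaged ranks).
ranks: |2|->2.5, |2|->2.5, |3|->5, |4|->8, |3|->5, |8|->11.5, |3|->5, |4|->8, |7|->10, |8|->11.5, |1|->1, |4|->8
Step 3: Attach original signs; sum ranks with positive sign and with negative sign.
W+ = 5 + 11.5 + 5 + 8 + 10 + 11.5 + 1 = 52
W- = 2.5 + 2.5 + 8 + 5 + 8 = 26
(Check: W+ + W- = 78 should equal n(n+1)/2 = 78.)
Step 4: Test statistic W = min(W+, W-) = 26.
Step 5: Ties in |d|, so use the tie-corrected normal approximation.
        E[W] = n(n+1)/4 = 12*13/4 = 39.
        Tie groups: |d|=2 (t=2), |d|=3 (t=3), |d|=4 (t=3), |d|=8 (t=2); sum(t^3 - t) = 60.
        Var[W] = n(n+1)(2n+1)/24 - sum(t^3-t)/48 = 3900/24 - 60/48 = 161.25.
        z = (W - E[W]) / sqrt(Var[W]) = (26 - 39) / 12.6984 = -1.0237.
        Two-sided p = 2*Phi(z) = 0.305954.
Step 6: alpha = 0.05. fail to reject H0.

W+ = 52, W- = 26, W = min = 26, p = 0.305954, fail to reject H0.


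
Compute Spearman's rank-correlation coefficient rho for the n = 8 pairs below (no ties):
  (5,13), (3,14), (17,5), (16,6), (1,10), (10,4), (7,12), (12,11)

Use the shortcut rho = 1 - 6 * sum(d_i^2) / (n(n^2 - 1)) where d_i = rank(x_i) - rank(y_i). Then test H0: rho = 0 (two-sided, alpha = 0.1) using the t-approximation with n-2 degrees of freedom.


Step 1: Rank x and y separately (midranks; no ties here).
rank(x): 5->3, 3->2, 17->8, 16->7, 1->1, 10->5, 7->4, 12->6
rank(y): 13->7, 14->8, 5->2, 6->3, 10->4, 4->1, 12->6, 11->5
Step 2: d_i = R_x(i) - R_y(i); compute d_i^2.
  (3-7)^2=16, (2-8)^2=36, (8-2)^2=36, (7-3)^2=16, (1-4)^2=9, (5-1)^2=16, (4-6)^2=4, (6-5)^2=1
sum(d^2) = 134.
Step 3: rho = 1 - 6*134 / (8*(8^2 - 1)) = 1 - 804/504 = -0.595238.
Step 4: Under H0, t = rho * sqrt((n-2)/(1-rho^2)) = -1.8145 ~ t(6).
Step 5: Two-sided p-value from the t-distribution with 6 df = 0.119530.
Step 6: alpha = 0.1. fail to reject H0.

rho = -0.5952, p = 0.119530, fail to reject H0 at alpha = 0.1.


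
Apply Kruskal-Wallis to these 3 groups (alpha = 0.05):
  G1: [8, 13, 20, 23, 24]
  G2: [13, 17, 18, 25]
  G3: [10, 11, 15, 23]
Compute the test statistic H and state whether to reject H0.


Step 1: Combine all N = 13 observations and assign midranks.
sorted (value, group, rank): (8,G1,1), (10,G3,2), (11,G3,3), (13,G1,4.5), (13,G2,4.5), (15,G3,6), (17,G2,7), (18,G2,8), (20,G1,9), (23,G1,10.5), (23,G3,10.5), (24,G1,12), (25,G2,13)
Step 2: Sum ranks within each group.
R_1 = 37 (n_1 = 5)
R_2 = 32.5 (n_2 = 4)
R_3 = 21.5 (n_3 = 4)
Step 3: H = 12/(N(N+1)) * sum(R_i^2/n_i) - 3(N+1)
     = 12/(13*14) * (37^2/5 + 32.5^2/4 + 21.5^2/4) - 3*14
     = 0.065934 * 653.425 - 42
     = 1.082967.
Step 4: Ties present; correction factor C = 1 - 12/(13^3 - 13) = 0.994505. Corrected H = 1.082967 / 0.994505 = 1.088950.
Step 5: Under H0, H ~ chi^2(2); p-value = 0.580146.
Step 6: alpha = 0.05. fail to reject H0.

H = 1.0890, df = 2, p = 0.580146, fail to reject H0.


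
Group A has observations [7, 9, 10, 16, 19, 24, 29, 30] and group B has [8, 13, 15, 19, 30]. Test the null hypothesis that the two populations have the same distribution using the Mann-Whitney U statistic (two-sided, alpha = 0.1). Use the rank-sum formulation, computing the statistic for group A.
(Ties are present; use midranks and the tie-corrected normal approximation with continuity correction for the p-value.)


Step 1: Combine and sort all 13 observations; assign midranks.
sorted (value, group): (7,X), (8,Y), (9,X), (10,X), (13,Y), (15,Y), (16,X), (19,X), (19,Y), (24,X), (29,X), (30,X), (30,Y)
ranks: 7->1, 8->2, 9->3, 10->4, 13->5, 15->6, 16->7, 19->8.5, 19->8.5, 24->10, 29->11, 30->12.5, 30->12.5
Step 2: Rank sum for X: R1 = 1 + 3 + 4 + 7 + 8.5 + 10 + 11 + 12.5 = 57.
Step 3: U_X = R1 - n1(n1+1)/2 = 57 - 8*9/2 = 57 - 36 = 21.
       U_Y = n1*n2 - U_X = 40 - 21 = 19.
Step 4: Ties are present, so use the tie-corrected normal approximation (with continuity correction) for the p-value.
Step 5: p-value = 0.941492; compare to alpha = 0.1. fail to reject H0.

U_X = 21, p = 0.941492, fail to reject H0 at alpha = 0.1.


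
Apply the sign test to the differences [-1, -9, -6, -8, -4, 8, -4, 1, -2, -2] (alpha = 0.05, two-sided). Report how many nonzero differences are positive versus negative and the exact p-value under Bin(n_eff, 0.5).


Step 1: Discard zero differences. Original n = 10; n_eff = number of nonzero differences = 10.
Nonzero differences (with sign): -1, -9, -6, -8, -4, +8, -4, +1, -2, -2
Step 2: Count signs: positive = 2, negative = 8.
Step 3: Under H0: P(positive) = 0.5, so the number of positives S ~ Bin(10, 0.5).
Step 4: Two-sided exact p-value = sum of Bin(10,0.5) probabilities at or below the observed probability = 0.109375.
Step 5: alpha = 0.05. fail to reject H0.

n_eff = 10, pos = 2, neg = 8, p = 0.109375, fail to reject H0.


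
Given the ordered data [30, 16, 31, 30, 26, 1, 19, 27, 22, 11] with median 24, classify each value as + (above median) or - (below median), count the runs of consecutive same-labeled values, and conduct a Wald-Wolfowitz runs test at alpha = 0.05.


Step 1: Compute median = 24; label A = above, B = below.
Labels in order: ABAAABBABB  (n_A = 5, n_B = 5)
Step 2: Count runs R = 6.
Step 3: Under H0 (random ordering), E[R] = 2*n_A*n_B/(n_A+n_B) + 1 = 2*5*5/10 + 1 = 6.0000.
        Var[R] = 2*n_A*n_B*(2*n_A*n_B - n_A - n_B) / ((n_A+n_B)^2 * (n_A+n_B-1)) = 2000/900 = 2.2222.
        SD[R] = 1.4907.
Step 4: R = E[R], so z = 0 with no continuity correction.
Step 5: Two-sided p-value via normal approximation = 2*(1 - Phi(|z|)) = 1.000000.
Step 6: alpha = 0.05. fail to reject H0.

R = 6, z = 0.0000, p = 1.000000, fail to reject H0.


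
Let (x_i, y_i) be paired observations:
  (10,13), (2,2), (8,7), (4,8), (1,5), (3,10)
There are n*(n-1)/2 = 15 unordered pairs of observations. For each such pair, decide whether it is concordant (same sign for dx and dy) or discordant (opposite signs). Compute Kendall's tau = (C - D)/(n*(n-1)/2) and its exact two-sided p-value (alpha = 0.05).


Step 1: Enumerate the 15 unordered pairs (i,j) with i<j and classify each by sign(x_j-x_i) * sign(y_j-y_i).
  (1,2):dx=-8,dy=-11->C; (1,3):dx=-2,dy=-6->C; (1,4):dx=-6,dy=-5->C; (1,5):dx=-9,dy=-8->C
  (1,6):dx=-7,dy=-3->C; (2,3):dx=+6,dy=+5->C; (2,4):dx=+2,dy=+6->C; (2,5):dx=-1,dy=+3->D
  (2,6):dx=+1,dy=+8->C; (3,4):dx=-4,dy=+1->D; (3,5):dx=-7,dy=-2->C; (3,6):dx=-5,dy=+3->D
  (4,5):dx=-3,dy=-3->C; (4,6):dx=-1,dy=+2->D; (5,6):dx=+2,dy=+5->C
Step 2: C = 11, D = 4, total pairs = 15.
Step 3: tau = (C - D)/(n(n-1)/2) = (11 - 4)/15 = 0.466667.
Step 4: Exact two-sided p-value (enumerate n! = 720 permutations of y under H0): p = 0.272222.
Step 5: alpha = 0.05. fail to reject H0.

tau_b = 0.4667 (C=11, D=4), p = 0.272222, fail to reject H0.


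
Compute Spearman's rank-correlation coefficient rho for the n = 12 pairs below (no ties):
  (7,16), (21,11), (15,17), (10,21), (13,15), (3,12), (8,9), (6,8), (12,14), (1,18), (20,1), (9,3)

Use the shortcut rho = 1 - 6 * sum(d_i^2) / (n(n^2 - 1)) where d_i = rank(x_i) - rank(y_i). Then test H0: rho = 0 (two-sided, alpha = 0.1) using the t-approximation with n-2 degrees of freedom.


Step 1: Rank x and y separately (midranks; no ties here).
rank(x): 7->4, 21->12, 15->10, 10->7, 13->9, 3->2, 8->5, 6->3, 12->8, 1->1, 20->11, 9->6
rank(y): 16->9, 11->5, 17->10, 21->12, 15->8, 12->6, 9->4, 8->3, 14->7, 18->11, 1->1, 3->2
Step 2: d_i = R_x(i) - R_y(i); compute d_i^2.
  (4-9)^2=25, (12-5)^2=49, (10-10)^2=0, (7-12)^2=25, (9-8)^2=1, (2-6)^2=16, (5-4)^2=1, (3-3)^2=0, (8-7)^2=1, (1-11)^2=100, (11-1)^2=100, (6-2)^2=16
sum(d^2) = 334.
Step 3: rho = 1 - 6*334 / (12*(12^2 - 1)) = 1 - 2004/1716 = -0.167832.
Step 4: Under H0, t = rho * sqrt((n-2)/(1-rho^2)) = -0.5384 ~ t(10).
Step 5: Two-sided p-value from the t-distribution with 10 df = 0.602099.
Step 6: alpha = 0.1. fail to reject H0.

rho = -0.1678, p = 0.602099, fail to reject H0 at alpha = 0.1.


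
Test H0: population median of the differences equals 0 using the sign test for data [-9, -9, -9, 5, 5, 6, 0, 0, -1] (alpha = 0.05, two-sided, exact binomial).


Step 1: Discard zero differences. Original n = 9; n_eff = number of nonzero differences = 7.
Nonzero differences (with sign): -9, -9, -9, +5, +5, +6, -1
Step 2: Count signs: positive = 3, negative = 4.
Step 3: Under H0: P(positive) = 0.5, so the number of positives S ~ Bin(7, 0.5).
Step 4: Two-sided exact p-value = sum of Bin(7,0.5) probabilities at or below the observed probability = 1.000000.
Step 5: alpha = 0.05. fail to reject H0.

n_eff = 7, pos = 3, neg = 4, p = 1.000000, fail to reject H0.


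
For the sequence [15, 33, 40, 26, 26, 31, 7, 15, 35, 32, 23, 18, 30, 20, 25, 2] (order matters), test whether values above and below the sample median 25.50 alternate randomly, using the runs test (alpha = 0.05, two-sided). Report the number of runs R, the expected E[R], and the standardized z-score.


Step 1: Compute median = 25.50; label A = above, B = below.
Labels in order: BAAAAABBAABBABBB  (n_A = 8, n_B = 8)
Step 2: Count runs R = 7.
Step 3: Under H0 (random ordering), E[R] = 2*n_A*n_B/(n_A+n_B) + 1 = 2*8*8/16 + 1 = 9.0000.
        Var[R] = 2*n_A*n_B*(2*n_A*n_B - n_A - n_B) / ((n_A+n_B)^2 * (n_A+n_B-1)) = 14336/3840 = 3.7333.
        SD[R] = 1.9322.
Step 4: Continuity-corrected z = (R + 0.5 - E[R]) / SD[R] = (7 + 0.5 - 9.0000) / 1.9322 = -0.7763.
Step 5: Two-sided p-value via normal approximation = 2*(1 - Phi(|z|)) = 0.437558.
Step 6: alpha = 0.05. fail to reject H0.

R = 7, z = -0.7763, p = 0.437558, fail to reject H0.


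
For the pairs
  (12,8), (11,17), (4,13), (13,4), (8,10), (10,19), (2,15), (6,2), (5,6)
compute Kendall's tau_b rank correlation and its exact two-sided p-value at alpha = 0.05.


Step 1: Enumerate the 36 unordered pairs (i,j) with i<j and classify each by sign(x_j-x_i) * sign(y_j-y_i).
  (1,2):dx=-1,dy=+9->D; (1,3):dx=-8,dy=+5->D; (1,4):dx=+1,dy=-4->D; (1,5):dx=-4,dy=+2->D
  (1,6):dx=-2,dy=+11->D; (1,7):dx=-10,dy=+7->D; (1,8):dx=-6,dy=-6->C; (1,9):dx=-7,dy=-2->C
  (2,3):dx=-7,dy=-4->C; (2,4):dx=+2,dy=-13->D; (2,5):dx=-3,dy=-7->C; (2,6):dx=-1,dy=+2->D
  (2,7):dx=-9,dy=-2->C; (2,8):dx=-5,dy=-15->C; (2,9):dx=-6,dy=-11->C; (3,4):dx=+9,dy=-9->D
  (3,5):dx=+4,dy=-3->D; (3,6):dx=+6,dy=+6->C; (3,7):dx=-2,dy=+2->D; (3,8):dx=+2,dy=-11->D
  (3,9):dx=+1,dy=-7->D; (4,5):dx=-5,dy=+6->D; (4,6):dx=-3,dy=+15->D; (4,7):dx=-11,dy=+11->D
  (4,8):dx=-7,dy=-2->C; (4,9):dx=-8,dy=+2->D; (5,6):dx=+2,dy=+9->C; (5,7):dx=-6,dy=+5->D
  (5,8):dx=-2,dy=-8->C; (5,9):dx=-3,dy=-4->C; (6,7):dx=-8,dy=-4->C; (6,8):dx=-4,dy=-17->C
  (6,9):dx=-5,dy=-13->C; (7,8):dx=+4,dy=-13->D; (7,9):dx=+3,dy=-9->D; (8,9):dx=-1,dy=+4->D
Step 2: C = 15, D = 21, total pairs = 36.
Step 3: tau = (C - D)/(n(n-1)/2) = (15 - 21)/36 = -0.166667.
Step 4: Exact two-sided p-value (enumerate n! = 362880 permutations of y under H0): p = 0.612202.
Step 5: alpha = 0.05. fail to reject H0.

tau_b = -0.1667 (C=15, D=21), p = 0.612202, fail to reject H0.


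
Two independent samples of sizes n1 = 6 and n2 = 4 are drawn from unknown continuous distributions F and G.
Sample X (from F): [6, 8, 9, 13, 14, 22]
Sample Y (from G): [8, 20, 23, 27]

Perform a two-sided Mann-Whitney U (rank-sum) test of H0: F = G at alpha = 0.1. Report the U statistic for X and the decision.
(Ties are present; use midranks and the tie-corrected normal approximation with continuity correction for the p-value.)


Step 1: Combine and sort all 10 observations; assign midranks.
sorted (value, group): (6,X), (8,X), (8,Y), (9,X), (13,X), (14,X), (20,Y), (22,X), (23,Y), (27,Y)
ranks: 6->1, 8->2.5, 8->2.5, 9->4, 13->5, 14->6, 20->7, 22->8, 23->9, 27->10
Step 2: Rank sum for X: R1 = 1 + 2.5 + 4 + 5 + 6 + 8 = 26.5.
Step 3: U_X = R1 - n1(n1+1)/2 = 26.5 - 6*7/2 = 26.5 - 21 = 5.5.
       U_Y = n1*n2 - U_X = 24 - 5.5 = 18.5.
Step 4: Ties are present, so use the tie-corrected normal approximation (with continuity correction) for the p-value.
Step 5: p-value = 0.199458; compare to alpha = 0.1. fail to reject H0.

U_X = 5.5, p = 0.199458, fail to reject H0 at alpha = 0.1.


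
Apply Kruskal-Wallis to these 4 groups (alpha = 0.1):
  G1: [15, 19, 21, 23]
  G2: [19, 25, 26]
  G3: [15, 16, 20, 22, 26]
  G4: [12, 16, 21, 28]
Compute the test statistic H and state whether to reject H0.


Step 1: Combine all N = 16 observations and assign midranks.
sorted (value, group, rank): (12,G4,1), (15,G1,2.5), (15,G3,2.5), (16,G3,4.5), (16,G4,4.5), (19,G1,6.5), (19,G2,6.5), (20,G3,8), (21,G1,9.5), (21,G4,9.5), (22,G3,11), (23,G1,12), (25,G2,13), (26,G2,14.5), (26,G3,14.5), (28,G4,16)
Step 2: Sum ranks within each group.
R_1 = 30.5 (n_1 = 4)
R_2 = 34 (n_2 = 3)
R_3 = 40.5 (n_3 = 5)
R_4 = 31 (n_4 = 4)
Step 3: H = 12/(N(N+1)) * sum(R_i^2/n_i) - 3(N+1)
     = 12/(16*17) * (30.5^2/4 + 34^2/3 + 40.5^2/5 + 31^2/4) - 3*17
     = 0.044118 * 1186.2 - 51
     = 1.332169.
Step 4: Ties present; correction factor C = 1 - 30/(16^3 - 16) = 0.992647. Corrected H = 1.332169 / 0.992647 = 1.342037.
Step 5: Under H0, H ~ chi^2(3); p-value = 0.719176.
Step 6: alpha = 0.1. fail to reject H0.

H = 1.3420, df = 3, p = 0.719176, fail to reject H0.


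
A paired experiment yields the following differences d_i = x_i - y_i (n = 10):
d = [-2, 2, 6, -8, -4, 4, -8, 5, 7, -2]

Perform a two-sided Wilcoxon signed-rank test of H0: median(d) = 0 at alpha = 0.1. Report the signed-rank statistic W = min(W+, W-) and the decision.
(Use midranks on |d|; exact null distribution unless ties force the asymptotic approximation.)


Step 1: Drop any zero differences (none here) and take |d_i|.
|d| = [2, 2, 6, 8, 4, 4, 8, 5, 7, 2]
Step 2: Midrank |d_i| (ties get averaged ranks).
ranks: |2|->2, |2|->2, |6|->7, |8|->9.5, |4|->4.5, |4|->4.5, |8|->9.5, |5|->6, |7|->8, |2|->2
Step 3: Attach original signs; sum ranks with positive sign and with negative sign.
W+ = 2 + 7 + 4.5 + 6 + 8 = 27.5
W- = 2 + 9.5 + 4.5 + 9.5 + 2 = 27.5
(Check: W+ + W- = 55 should equal n(n+1)/2 = 55.)
Step 4: Test statistic W = min(W+, W-) = 27.5.
Step 5: Ties in |d|, so use the tie-corrected normal approximation.
        E[W] = n(n+1)/4 = 10*11/4 = 27.5.
        Tie groups: |d|=2 (t=3), |d|=4 (t=2), |d|=8 (t=2); sum(t^3 - t) = 36.
        Var[W] = n(n+1)(2n+1)/24 - sum(t^3-t)/48 = 2310/24 - 36/48 = 95.5.
        z = (W - E[W]) / sqrt(Var[W]) = (27.5 - 27.5) / 9.7724 = 0.0000.
        Two-sided p = 2*Phi(z) = 1.000000.
Step 6: alpha = 0.1. fail to reject H0.

W+ = 27.5, W- = 27.5, W = min = 27.5, p = 1.000000, fail to reject H0.


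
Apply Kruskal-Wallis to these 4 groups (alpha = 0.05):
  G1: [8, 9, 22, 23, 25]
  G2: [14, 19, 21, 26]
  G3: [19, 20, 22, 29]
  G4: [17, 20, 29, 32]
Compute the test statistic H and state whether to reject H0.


Step 1: Combine all N = 17 observations and assign midranks.
sorted (value, group, rank): (8,G1,1), (9,G1,2), (14,G2,3), (17,G4,4), (19,G2,5.5), (19,G3,5.5), (20,G3,7.5), (20,G4,7.5), (21,G2,9), (22,G1,10.5), (22,G3,10.5), (23,G1,12), (25,G1,13), (26,G2,14), (29,G3,15.5), (29,G4,15.5), (32,G4,17)
Step 2: Sum ranks within each group.
R_1 = 38.5 (n_1 = 5)
R_2 = 31.5 (n_2 = 4)
R_3 = 39 (n_3 = 4)
R_4 = 44 (n_4 = 4)
Step 3: H = 12/(N(N+1)) * sum(R_i^2/n_i) - 3(N+1)
     = 12/(17*18) * (38.5^2/5 + 31.5^2/4 + 39^2/4 + 44^2/4) - 3*18
     = 0.039216 * 1408.76 - 54
     = 1.245588.
Step 4: Ties present; correction factor C = 1 - 24/(17^3 - 17) = 0.995098. Corrected H = 1.245588 / 0.995098 = 1.251724.
Step 5: Under H0, H ~ chi^2(3); p-value = 0.740627.
Step 6: alpha = 0.05. fail to reject H0.

H = 1.2517, df = 3, p = 0.740627, fail to reject H0.


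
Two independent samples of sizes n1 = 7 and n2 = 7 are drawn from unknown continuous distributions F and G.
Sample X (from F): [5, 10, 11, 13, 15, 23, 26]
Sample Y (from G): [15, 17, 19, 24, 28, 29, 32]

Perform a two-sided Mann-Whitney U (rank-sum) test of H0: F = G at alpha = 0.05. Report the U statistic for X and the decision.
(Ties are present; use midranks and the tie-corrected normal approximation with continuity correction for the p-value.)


Step 1: Combine and sort all 14 observations; assign midranks.
sorted (value, group): (5,X), (10,X), (11,X), (13,X), (15,X), (15,Y), (17,Y), (19,Y), (23,X), (24,Y), (26,X), (28,Y), (29,Y), (32,Y)
ranks: 5->1, 10->2, 11->3, 13->4, 15->5.5, 15->5.5, 17->7, 19->8, 23->9, 24->10, 26->11, 28->12, 29->13, 32->14
Step 2: Rank sum for X: R1 = 1 + 2 + 3 + 4 + 5.5 + 9 + 11 = 35.5.
Step 3: U_X = R1 - n1(n1+1)/2 = 35.5 - 7*8/2 = 35.5 - 28 = 7.5.
       U_Y = n1*n2 - U_X = 49 - 7.5 = 41.5.
Step 4: Ties are present, so use the tie-corrected normal approximation (with continuity correction) for the p-value.
Step 5: p-value = 0.034806; compare to alpha = 0.05. reject H0.

U_X = 7.5, p = 0.034806, reject H0 at alpha = 0.05.


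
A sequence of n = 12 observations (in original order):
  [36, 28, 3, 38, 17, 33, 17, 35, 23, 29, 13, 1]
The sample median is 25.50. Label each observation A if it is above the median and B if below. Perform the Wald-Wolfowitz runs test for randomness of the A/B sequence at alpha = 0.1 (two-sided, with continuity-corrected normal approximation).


Step 1: Compute median = 25.50; label A = above, B = below.
Labels in order: AABABABABABB  (n_A = 6, n_B = 6)
Step 2: Count runs R = 10.
Step 3: Under H0 (random ordering), E[R] = 2*n_A*n_B/(n_A+n_B) + 1 = 2*6*6/12 + 1 = 7.0000.
        Var[R] = 2*n_A*n_B*(2*n_A*n_B - n_A - n_B) / ((n_A+n_B)^2 * (n_A+n_B-1)) = 4320/1584 = 2.7273.
        SD[R] = 1.6514.
Step 4: Continuity-corrected z = (R - 0.5 - E[R]) / SD[R] = (10 - 0.5 - 7.0000) / 1.6514 = 1.5138.
Step 5: Two-sided p-value via normal approximation = 2*(1 - Phi(|z|)) = 0.130070.
Step 6: alpha = 0.1. fail to reject H0.

R = 10, z = 1.5138, p = 0.130070, fail to reject H0.


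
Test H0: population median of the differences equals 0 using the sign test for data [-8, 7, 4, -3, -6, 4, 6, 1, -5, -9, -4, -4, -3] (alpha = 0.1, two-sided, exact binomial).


Step 1: Discard zero differences. Original n = 13; n_eff = number of nonzero differences = 13.
Nonzero differences (with sign): -8, +7, +4, -3, -6, +4, +6, +1, -5, -9, -4, -4, -3
Step 2: Count signs: positive = 5, negative = 8.
Step 3: Under H0: P(positive) = 0.5, so the number of positives S ~ Bin(13, 0.5).
Step 4: Two-sided exact p-value = sum of Bin(13,0.5) probabilities at or below the observed probability = 0.581055.
Step 5: alpha = 0.1. fail to reject H0.

n_eff = 13, pos = 5, neg = 8, p = 0.581055, fail to reject H0.


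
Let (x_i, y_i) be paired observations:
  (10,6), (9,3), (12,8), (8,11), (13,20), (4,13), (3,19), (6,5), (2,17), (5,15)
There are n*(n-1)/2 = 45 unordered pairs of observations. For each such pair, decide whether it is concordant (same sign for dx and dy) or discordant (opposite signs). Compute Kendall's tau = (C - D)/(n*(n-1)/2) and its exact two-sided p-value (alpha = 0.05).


Step 1: Enumerate the 45 unordered pairs (i,j) with i<j and classify each by sign(x_j-x_i) * sign(y_j-y_i).
  (1,2):dx=-1,dy=-3->C; (1,3):dx=+2,dy=+2->C; (1,4):dx=-2,dy=+5->D; (1,5):dx=+3,dy=+14->C
  (1,6):dx=-6,dy=+7->D; (1,7):dx=-7,dy=+13->D; (1,8):dx=-4,dy=-1->C; (1,9):dx=-8,dy=+11->D
  (1,10):dx=-5,dy=+9->D; (2,3):dx=+3,dy=+5->C; (2,4):dx=-1,dy=+8->D; (2,5):dx=+4,dy=+17->C
  (2,6):dx=-5,dy=+10->D; (2,7):dx=-6,dy=+16->D; (2,8):dx=-3,dy=+2->D; (2,9):dx=-7,dy=+14->D
  (2,10):dx=-4,dy=+12->D; (3,4):dx=-4,dy=+3->D; (3,5):dx=+1,dy=+12->C; (3,6):dx=-8,dy=+5->D
  (3,7):dx=-9,dy=+11->D; (3,8):dx=-6,dy=-3->C; (3,9):dx=-10,dy=+9->D; (3,10):dx=-7,dy=+7->D
  (4,5):dx=+5,dy=+9->C; (4,6):dx=-4,dy=+2->D; (4,7):dx=-5,dy=+8->D; (4,8):dx=-2,dy=-6->C
  (4,9):dx=-6,dy=+6->D; (4,10):dx=-3,dy=+4->D; (5,6):dx=-9,dy=-7->C; (5,7):dx=-10,dy=-1->C
  (5,8):dx=-7,dy=-15->C; (5,9):dx=-11,dy=-3->C; (5,10):dx=-8,dy=-5->C; (6,7):dx=-1,dy=+6->D
  (6,8):dx=+2,dy=-8->D; (6,9):dx=-2,dy=+4->D; (6,10):dx=+1,dy=+2->C; (7,8):dx=+3,dy=-14->D
  (7,9):dx=-1,dy=-2->C; (7,10):dx=+2,dy=-4->D; (8,9):dx=-4,dy=+12->D; (8,10):dx=-1,dy=+10->D
  (9,10):dx=+3,dy=-2->D
Step 2: C = 17, D = 28, total pairs = 45.
Step 3: tau = (C - D)/(n(n-1)/2) = (17 - 28)/45 = -0.244444.
Step 4: Exact two-sided p-value (enumerate n! = 3628800 permutations of y under H0): p = 0.380720.
Step 5: alpha = 0.05. fail to reject H0.

tau_b = -0.2444 (C=17, D=28), p = 0.380720, fail to reject H0.


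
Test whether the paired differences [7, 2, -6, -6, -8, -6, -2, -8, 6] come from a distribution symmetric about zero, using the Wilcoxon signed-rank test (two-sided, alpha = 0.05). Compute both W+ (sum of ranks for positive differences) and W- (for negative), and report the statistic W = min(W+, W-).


Step 1: Drop any zero differences (none here) and take |d_i|.
|d| = [7, 2, 6, 6, 8, 6, 2, 8, 6]
Step 2: Midrank |d_i| (ties get averaged ranks).
ranks: |7|->7, |2|->1.5, |6|->4.5, |6|->4.5, |8|->8.5, |6|->4.5, |2|->1.5, |8|->8.5, |6|->4.5
Step 3: Attach original signs; sum ranks with positive sign and with negative sign.
W+ = 7 + 1.5 + 4.5 = 13
W- = 4.5 + 4.5 + 8.5 + 4.5 + 1.5 + 8.5 = 32
(Check: W+ + W- = 45 should equal n(n+1)/2 = 45.)
Step 4: Test statistic W = min(W+, W-) = 13.
Step 5: Ties in |d|, so use the tie-corrected normal approximation.
        E[W] = n(n+1)/4 = 9*10/4 = 22.5.
        Tie groups: |d|=2 (t=2), |d|=6 (t=4), |d|=8 (t=2); sum(t^3 - t) = 72.
        Var[W] = n(n+1)(2n+1)/24 - sum(t^3-t)/48 = 1710/24 - 72/48 = 69.75.
        z = (W - E[W]) / sqrt(Var[W]) = (13 - 22.5) / 8.3516 = -1.1375.
        Two-sided p = 2*Phi(z) = 0.255329.
Step 6: alpha = 0.05. fail to reject H0.

W+ = 13, W- = 32, W = min = 13, p = 0.255329, fail to reject H0.


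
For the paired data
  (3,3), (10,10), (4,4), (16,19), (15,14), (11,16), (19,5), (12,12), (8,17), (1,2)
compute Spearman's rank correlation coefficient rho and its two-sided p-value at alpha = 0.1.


Step 1: Rank x and y separately (midranks; no ties here).
rank(x): 3->2, 10->5, 4->3, 16->9, 15->8, 11->6, 19->10, 12->7, 8->4, 1->1
rank(y): 3->2, 10->5, 4->3, 19->10, 14->7, 16->8, 5->4, 12->6, 17->9, 2->1
Step 2: d_i = R_x(i) - R_y(i); compute d_i^2.
  (2-2)^2=0, (5-5)^2=0, (3-3)^2=0, (9-10)^2=1, (8-7)^2=1, (6-8)^2=4, (10-4)^2=36, (7-6)^2=1, (4-9)^2=25, (1-1)^2=0
sum(d^2) = 68.
Step 3: rho = 1 - 6*68 / (10*(10^2 - 1)) = 1 - 408/990 = 0.587879.
Step 4: Under H0, t = rho * sqrt((n-2)/(1-rho^2)) = 2.0555 ~ t(8).
Step 5: Two-sided p-value from the t-distribution with 8 df = 0.073878.
Step 6: alpha = 0.1. reject H0.

rho = 0.5879, p = 0.073878, reject H0 at alpha = 0.1.


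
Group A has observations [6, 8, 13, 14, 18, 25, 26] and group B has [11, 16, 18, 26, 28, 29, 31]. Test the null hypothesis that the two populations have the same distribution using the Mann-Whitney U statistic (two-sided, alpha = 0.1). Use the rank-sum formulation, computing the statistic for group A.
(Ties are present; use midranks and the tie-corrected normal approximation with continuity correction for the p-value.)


Step 1: Combine and sort all 14 observations; assign midranks.
sorted (value, group): (6,X), (8,X), (11,Y), (13,X), (14,X), (16,Y), (18,X), (18,Y), (25,X), (26,X), (26,Y), (28,Y), (29,Y), (31,Y)
ranks: 6->1, 8->2, 11->3, 13->4, 14->5, 16->6, 18->7.5, 18->7.5, 25->9, 26->10.5, 26->10.5, 28->12, 29->13, 31->14
Step 2: Rank sum for X: R1 = 1 + 2 + 4 + 5 + 7.5 + 9 + 10.5 = 39.
Step 3: U_X = R1 - n1(n1+1)/2 = 39 - 7*8/2 = 39 - 28 = 11.
       U_Y = n1*n2 - U_X = 49 - 11 = 38.
Step 4: Ties are present, so use the tie-corrected normal approximation (with continuity correction) for the p-value.
Step 5: p-value = 0.095964; compare to alpha = 0.1. reject H0.

U_X = 11, p = 0.095964, reject H0 at alpha = 0.1.


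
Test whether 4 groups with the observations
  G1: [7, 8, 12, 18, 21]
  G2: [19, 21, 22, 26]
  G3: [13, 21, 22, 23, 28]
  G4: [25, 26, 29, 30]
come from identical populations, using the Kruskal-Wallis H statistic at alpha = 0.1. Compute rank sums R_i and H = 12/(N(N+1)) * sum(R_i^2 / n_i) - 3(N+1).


Step 1: Combine all N = 18 observations and assign midranks.
sorted (value, group, rank): (7,G1,1), (8,G1,2), (12,G1,3), (13,G3,4), (18,G1,5), (19,G2,6), (21,G1,8), (21,G2,8), (21,G3,8), (22,G2,10.5), (22,G3,10.5), (23,G3,12), (25,G4,13), (26,G2,14.5), (26,G4,14.5), (28,G3,16), (29,G4,17), (30,G4,18)
Step 2: Sum ranks within each group.
R_1 = 19 (n_1 = 5)
R_2 = 39 (n_2 = 4)
R_3 = 50.5 (n_3 = 5)
R_4 = 62.5 (n_4 = 4)
Step 3: H = 12/(N(N+1)) * sum(R_i^2/n_i) - 3(N+1)
     = 12/(18*19) * (19^2/5 + 39^2/4 + 50.5^2/5 + 62.5^2/4) - 3*19
     = 0.035088 * 1939.06 - 57
     = 11.037281.
Step 4: Ties present; correction factor C = 1 - 36/(18^3 - 18) = 0.993808. Corrected H = 11.037281 / 0.993808 = 11.106049.
Step 5: Under H0, H ~ chi^2(3); p-value = 0.011166.
Step 6: alpha = 0.1. reject H0.

H = 11.1060, df = 3, p = 0.011166, reject H0.


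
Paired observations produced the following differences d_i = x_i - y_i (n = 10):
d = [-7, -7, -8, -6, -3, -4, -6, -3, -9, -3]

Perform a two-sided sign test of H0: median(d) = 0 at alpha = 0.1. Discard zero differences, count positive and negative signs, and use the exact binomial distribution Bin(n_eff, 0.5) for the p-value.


Step 1: Discard zero differences. Original n = 10; n_eff = number of nonzero differences = 10.
Nonzero differences (with sign): -7, -7, -8, -6, -3, -4, -6, -3, -9, -3
Step 2: Count signs: positive = 0, negative = 10.
Step 3: Under H0: P(positive) = 0.5, so the number of positives S ~ Bin(10, 0.5).
Step 4: Two-sided exact p-value = sum of Bin(10,0.5) probabilities at or below the observed probability = 0.001953.
Step 5: alpha = 0.1. reject H0.

n_eff = 10, pos = 0, neg = 10, p = 0.001953, reject H0.


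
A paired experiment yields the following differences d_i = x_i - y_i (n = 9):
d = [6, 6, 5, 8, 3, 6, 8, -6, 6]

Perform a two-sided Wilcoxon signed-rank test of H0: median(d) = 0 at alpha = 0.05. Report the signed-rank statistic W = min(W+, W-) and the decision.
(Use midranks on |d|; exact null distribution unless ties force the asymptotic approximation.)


Step 1: Drop any zero differences (none here) and take |d_i|.
|d| = [6, 6, 5, 8, 3, 6, 8, 6, 6]
Step 2: Midrank |d_i| (ties get averaged ranks).
ranks: |6|->5, |6|->5, |5|->2, |8|->8.5, |3|->1, |6|->5, |8|->8.5, |6|->5, |6|->5
Step 3: Attach original signs; sum ranks with positive sign and with negative sign.
W+ = 5 + 5 + 2 + 8.5 + 1 + 5 + 8.5 + 5 = 40
W- = 5 = 5
(Check: W+ + W- = 45 should equal n(n+1)/2 = 45.)
Step 4: Test statistic W = min(W+, W-) = 5.
Step 5: Ties in |d|, so use the tie-corrected normal approximation.
        E[W] = n(n+1)/4 = 9*10/4 = 22.5.
        Tie groups: |d|=6 (t=5), |d|=8 (t=2); sum(t^3 - t) = 126.
        Var[W] = n(n+1)(2n+1)/24 - sum(t^3-t)/48 = 1710/24 - 126/48 = 68.625.
        z = (W - E[W]) / sqrt(Var[W]) = (5 - 22.5) / 8.2840 = -2.1125.
        Two-sided p = 2*Phi(z) = 0.034644.
Step 6: alpha = 0.05. reject H0.

W+ = 40, W- = 5, W = min = 5, p = 0.034644, reject H0.


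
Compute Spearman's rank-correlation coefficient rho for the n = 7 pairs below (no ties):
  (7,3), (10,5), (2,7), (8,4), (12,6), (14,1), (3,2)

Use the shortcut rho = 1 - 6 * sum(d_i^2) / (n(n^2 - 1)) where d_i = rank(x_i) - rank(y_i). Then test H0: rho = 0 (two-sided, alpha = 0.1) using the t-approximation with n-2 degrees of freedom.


Step 1: Rank x and y separately (midranks; no ties here).
rank(x): 7->3, 10->5, 2->1, 8->4, 12->6, 14->7, 3->2
rank(y): 3->3, 5->5, 7->7, 4->4, 6->6, 1->1, 2->2
Step 2: d_i = R_x(i) - R_y(i); compute d_i^2.
  (3-3)^2=0, (5-5)^2=0, (1-7)^2=36, (4-4)^2=0, (6-6)^2=0, (7-1)^2=36, (2-2)^2=0
sum(d^2) = 72.
Step 3: rho = 1 - 6*72 / (7*(7^2 - 1)) = 1 - 432/336 = -0.285714.
Step 4: Under H0, t = rho * sqrt((n-2)/(1-rho^2)) = -0.6667 ~ t(5).
Step 5: Two-sided p-value from the t-distribution with 5 df = 0.534509.
Step 6: alpha = 0.1. fail to reject H0.

rho = -0.2857, p = 0.534509, fail to reject H0 at alpha = 0.1.


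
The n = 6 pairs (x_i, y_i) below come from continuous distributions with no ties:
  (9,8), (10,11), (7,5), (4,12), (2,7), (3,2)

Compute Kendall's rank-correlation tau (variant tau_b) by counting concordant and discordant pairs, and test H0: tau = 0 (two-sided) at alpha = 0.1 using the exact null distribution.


Step 1: Enumerate the 15 unordered pairs (i,j) with i<j and classify each by sign(x_j-x_i) * sign(y_j-y_i).
  (1,2):dx=+1,dy=+3->C; (1,3):dx=-2,dy=-3->C; (1,4):dx=-5,dy=+4->D; (1,5):dx=-7,dy=-1->C
  (1,6):dx=-6,dy=-6->C; (2,3):dx=-3,dy=-6->C; (2,4):dx=-6,dy=+1->D; (2,5):dx=-8,dy=-4->C
  (2,6):dx=-7,dy=-9->C; (3,4):dx=-3,dy=+7->D; (3,5):dx=-5,dy=+2->D; (3,6):dx=-4,dy=-3->C
  (4,5):dx=-2,dy=-5->C; (4,6):dx=-1,dy=-10->C; (5,6):dx=+1,dy=-5->D
Step 2: C = 10, D = 5, total pairs = 15.
Step 3: tau = (C - D)/(n(n-1)/2) = (10 - 5)/15 = 0.333333.
Step 4: Exact two-sided p-value (enumerate n! = 720 permutations of y under H0): p = 0.469444.
Step 5: alpha = 0.1. fail to reject H0.

tau_b = 0.3333 (C=10, D=5), p = 0.469444, fail to reject H0.


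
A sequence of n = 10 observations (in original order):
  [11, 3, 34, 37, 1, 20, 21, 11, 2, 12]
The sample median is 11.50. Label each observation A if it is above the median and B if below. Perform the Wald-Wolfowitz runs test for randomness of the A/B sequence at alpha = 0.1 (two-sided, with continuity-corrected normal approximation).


Step 1: Compute median = 11.50; label A = above, B = below.
Labels in order: BBAABAABBA  (n_A = 5, n_B = 5)
Step 2: Count runs R = 6.
Step 3: Under H0 (random ordering), E[R] = 2*n_A*n_B/(n_A+n_B) + 1 = 2*5*5/10 + 1 = 6.0000.
        Var[R] = 2*n_A*n_B*(2*n_A*n_B - n_A - n_B) / ((n_A+n_B)^2 * (n_A+n_B-1)) = 2000/900 = 2.2222.
        SD[R] = 1.4907.
Step 4: R = E[R], so z = 0 with no continuity correction.
Step 5: Two-sided p-value via normal approximation = 2*(1 - Phi(|z|)) = 1.000000.
Step 6: alpha = 0.1. fail to reject H0.

R = 6, z = 0.0000, p = 1.000000, fail to reject H0.


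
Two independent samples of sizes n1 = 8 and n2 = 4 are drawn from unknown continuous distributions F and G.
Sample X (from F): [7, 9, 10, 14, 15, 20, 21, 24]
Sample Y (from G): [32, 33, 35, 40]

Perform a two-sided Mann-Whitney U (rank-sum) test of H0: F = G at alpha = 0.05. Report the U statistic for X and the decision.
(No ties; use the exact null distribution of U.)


Step 1: Combine and sort all 12 observations; assign midranks.
sorted (value, group): (7,X), (9,X), (10,X), (14,X), (15,X), (20,X), (21,X), (24,X), (32,Y), (33,Y), (35,Y), (40,Y)
ranks: 7->1, 9->2, 10->3, 14->4, 15->5, 20->6, 21->7, 24->8, 32->9, 33->10, 35->11, 40->12
Step 2: Rank sum for X: R1 = 1 + 2 + 3 + 4 + 5 + 6 + 7 + 8 = 36.
Step 3: U_X = R1 - n1(n1+1)/2 = 36 - 8*9/2 = 36 - 36 = 0.
       U_Y = n1*n2 - U_X = 32 - 0 = 32.
Step 4: No ties, so the exact null distribution of U (based on enumerating the C(12,8) = 495 equally likely rank assignments) gives the two-sided p-value.
Step 5: p-value = 0.004040; compare to alpha = 0.05. reject H0.

U_X = 0, p = 0.004040, reject H0 at alpha = 0.05.


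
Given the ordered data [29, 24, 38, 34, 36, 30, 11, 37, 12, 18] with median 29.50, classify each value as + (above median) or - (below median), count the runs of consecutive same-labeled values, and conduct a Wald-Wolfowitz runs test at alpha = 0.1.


Step 1: Compute median = 29.50; label A = above, B = below.
Labels in order: BBAAAABABB  (n_A = 5, n_B = 5)
Step 2: Count runs R = 5.
Step 3: Under H0 (random ordering), E[R] = 2*n_A*n_B/(n_A+n_B) + 1 = 2*5*5/10 + 1 = 6.0000.
        Var[R] = 2*n_A*n_B*(2*n_A*n_B - n_A - n_B) / ((n_A+n_B)^2 * (n_A+n_B-1)) = 2000/900 = 2.2222.
        SD[R] = 1.4907.
Step 4: Continuity-corrected z = (R + 0.5 - E[R]) / SD[R] = (5 + 0.5 - 6.0000) / 1.4907 = -0.3354.
Step 5: Two-sided p-value via normal approximation = 2*(1 - Phi(|z|)) = 0.737316.
Step 6: alpha = 0.1. fail to reject H0.

R = 5, z = -0.3354, p = 0.737316, fail to reject H0.


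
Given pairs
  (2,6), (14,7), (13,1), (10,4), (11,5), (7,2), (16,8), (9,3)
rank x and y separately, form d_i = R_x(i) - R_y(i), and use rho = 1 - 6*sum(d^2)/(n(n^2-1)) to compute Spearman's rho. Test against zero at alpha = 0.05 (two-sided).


Step 1: Rank x and y separately (midranks; no ties here).
rank(x): 2->1, 14->7, 13->6, 10->4, 11->5, 7->2, 16->8, 9->3
rank(y): 6->6, 7->7, 1->1, 4->4, 5->5, 2->2, 8->8, 3->3
Step 2: d_i = R_x(i) - R_y(i); compute d_i^2.
  (1-6)^2=25, (7-7)^2=0, (6-1)^2=25, (4-4)^2=0, (5-5)^2=0, (2-2)^2=0, (8-8)^2=0, (3-3)^2=0
sum(d^2) = 50.
Step 3: rho = 1 - 6*50 / (8*(8^2 - 1)) = 1 - 300/504 = 0.404762.
Step 4: Under H0, t = rho * sqrt((n-2)/(1-rho^2)) = 1.0842 ~ t(6).
Step 5: Two-sided p-value from the t-distribution with 6 df = 0.319889.
Step 6: alpha = 0.05. fail to reject H0.

rho = 0.4048, p = 0.319889, fail to reject H0 at alpha = 0.05.
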